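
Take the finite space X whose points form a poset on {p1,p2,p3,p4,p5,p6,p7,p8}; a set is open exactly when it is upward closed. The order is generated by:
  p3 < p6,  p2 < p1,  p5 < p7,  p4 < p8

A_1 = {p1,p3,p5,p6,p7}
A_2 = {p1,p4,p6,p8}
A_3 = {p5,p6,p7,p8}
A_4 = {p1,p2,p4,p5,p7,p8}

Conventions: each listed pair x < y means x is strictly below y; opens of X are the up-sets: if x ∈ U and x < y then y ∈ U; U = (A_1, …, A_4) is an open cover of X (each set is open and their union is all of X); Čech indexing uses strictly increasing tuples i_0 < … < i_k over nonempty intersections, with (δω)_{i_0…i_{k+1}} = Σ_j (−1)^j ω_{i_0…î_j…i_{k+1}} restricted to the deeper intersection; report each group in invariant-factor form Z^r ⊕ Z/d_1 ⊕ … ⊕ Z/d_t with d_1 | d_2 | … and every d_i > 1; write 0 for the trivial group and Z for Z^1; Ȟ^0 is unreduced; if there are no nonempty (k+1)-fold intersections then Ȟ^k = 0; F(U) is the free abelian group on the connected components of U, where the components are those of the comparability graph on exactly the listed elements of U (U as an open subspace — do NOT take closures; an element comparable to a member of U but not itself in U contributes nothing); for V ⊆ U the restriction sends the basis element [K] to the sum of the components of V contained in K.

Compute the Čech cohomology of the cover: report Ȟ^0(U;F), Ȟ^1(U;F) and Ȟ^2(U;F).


Ȟ^0(U;F) ≅ Z^4,  Ȟ^1(U;F) ≅ 0,  Ȟ^2(U;F) ≅ 0

intersection data:
  A12={p1,p6} A13={p5,p6,p7} A14={p1,p5,p7} A23={p6,p8} A24={p1,p4,p8} A34={p5,p7,p8}
  A123={p6} A124={p1} A134={p5,p7} A234={p8}
components per intersection:
  A1: {p1} {p3,p6} {p5,p7}
  A2: {p1} {p4,p8} {p6}
  A3: {p5,p7} {p6} {p8}
  A4: {p1,p2} {p4,p8} {p5,p7}
  A12: {p1} {p6}
  A13: {p5,p7} {p6}
  A14: {p1} {p5,p7}
  A23: {p6} {p8}
  A24: {p1} {p4,p8}
  A34: {p5,p7} {p8}
  A123: {p6}
  A124: {p1}
  A134: {p5,p7}
  A234: {p8}
C dims 12,12,4; δ0: rk 8, SNF 1^8; δ1: rk 4, SNF 1^4
Ȟ^0 = (12 − 8) − 0 = 4, so Ȟ^0 ≅ Z^4
Ȟ^1 = (12 − 4) − 8 = 0, so Ȟ^1 ≅ 0
Ȟ^2 = (4 − 0) − 4 = 0, so Ȟ^2 ≅ 0


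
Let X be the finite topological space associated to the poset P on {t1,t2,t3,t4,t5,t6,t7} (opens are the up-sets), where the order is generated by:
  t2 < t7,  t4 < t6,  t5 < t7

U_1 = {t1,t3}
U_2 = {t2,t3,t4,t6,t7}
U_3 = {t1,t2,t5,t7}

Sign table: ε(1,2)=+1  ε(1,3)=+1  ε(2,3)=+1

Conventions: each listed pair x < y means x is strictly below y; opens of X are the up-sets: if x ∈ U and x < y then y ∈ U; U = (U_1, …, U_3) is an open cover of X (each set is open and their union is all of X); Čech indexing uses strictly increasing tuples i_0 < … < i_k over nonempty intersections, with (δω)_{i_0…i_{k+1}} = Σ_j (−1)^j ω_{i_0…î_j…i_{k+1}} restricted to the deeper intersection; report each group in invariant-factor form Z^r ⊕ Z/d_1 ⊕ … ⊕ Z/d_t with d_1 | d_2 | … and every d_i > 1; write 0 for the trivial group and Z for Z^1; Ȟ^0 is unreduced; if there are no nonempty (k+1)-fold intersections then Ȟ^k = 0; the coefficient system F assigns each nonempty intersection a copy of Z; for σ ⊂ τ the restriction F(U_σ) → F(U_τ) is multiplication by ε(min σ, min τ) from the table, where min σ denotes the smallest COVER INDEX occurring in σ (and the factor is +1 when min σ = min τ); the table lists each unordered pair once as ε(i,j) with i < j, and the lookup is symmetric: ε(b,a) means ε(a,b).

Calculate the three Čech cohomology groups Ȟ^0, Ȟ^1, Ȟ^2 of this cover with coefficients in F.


nonempty overlaps:
  U12={t3} U13={t1} U23={t2,t7}
C dims 3,3; δ0: rk 2, SNF 1^2
degree 0: 3−2−0 = 1 → Ȟ^0 ≅ Z
degree 1: 3−0−2 = 1 → Ȟ^1 ≅ Z
degree 2: 0−0−0 = 0 → Ȟ^2 ≅ 0

Ȟ^0 ≅ Z, Ȟ^1 ≅ Z, Ȟ^2 ≅ 0


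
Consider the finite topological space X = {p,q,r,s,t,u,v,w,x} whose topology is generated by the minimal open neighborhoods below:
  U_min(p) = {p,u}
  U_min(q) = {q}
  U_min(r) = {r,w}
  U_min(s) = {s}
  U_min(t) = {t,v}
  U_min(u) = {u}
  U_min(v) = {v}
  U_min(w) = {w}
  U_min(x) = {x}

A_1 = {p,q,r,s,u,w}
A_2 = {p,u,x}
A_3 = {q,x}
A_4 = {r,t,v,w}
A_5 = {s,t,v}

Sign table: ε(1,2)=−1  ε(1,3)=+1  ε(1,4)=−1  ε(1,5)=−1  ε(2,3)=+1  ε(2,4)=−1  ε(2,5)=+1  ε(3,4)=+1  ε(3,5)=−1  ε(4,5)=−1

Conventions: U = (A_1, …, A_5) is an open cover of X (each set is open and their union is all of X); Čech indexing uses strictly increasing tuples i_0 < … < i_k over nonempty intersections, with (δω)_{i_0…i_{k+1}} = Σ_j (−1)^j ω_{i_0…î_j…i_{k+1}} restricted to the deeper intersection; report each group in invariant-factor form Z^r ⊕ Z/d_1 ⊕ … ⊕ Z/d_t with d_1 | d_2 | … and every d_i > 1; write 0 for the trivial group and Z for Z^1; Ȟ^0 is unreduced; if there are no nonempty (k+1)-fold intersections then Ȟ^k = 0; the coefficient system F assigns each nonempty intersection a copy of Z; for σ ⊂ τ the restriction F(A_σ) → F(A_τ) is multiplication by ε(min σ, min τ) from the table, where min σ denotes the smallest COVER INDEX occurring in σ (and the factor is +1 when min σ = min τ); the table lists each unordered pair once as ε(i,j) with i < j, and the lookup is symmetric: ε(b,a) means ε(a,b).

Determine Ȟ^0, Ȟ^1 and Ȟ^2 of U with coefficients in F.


intersection data:
  A12={p,u} A13={q} A14={r,w} A15={s} A23={x} A45={t,v}
C dims 5,6; δ0: rk 5, SNF 1^4·2
Ȟ^0 = (5 − 5) − 0 = 0, so Ȟ^0 ≅ 0
Ȟ^1 = (6 − 0) − 5 = 1 plus torsion [2], so Ȟ^1 ≅ Z ⊕ Z/2
Ȟ^2 = (0 − 0) − 0 = 0, so Ȟ^2 ≅ 0

Ȟ^0 ≅ 0, Ȟ^1 ≅ Z ⊕ Z/2, Ȟ^2 ≅ 0


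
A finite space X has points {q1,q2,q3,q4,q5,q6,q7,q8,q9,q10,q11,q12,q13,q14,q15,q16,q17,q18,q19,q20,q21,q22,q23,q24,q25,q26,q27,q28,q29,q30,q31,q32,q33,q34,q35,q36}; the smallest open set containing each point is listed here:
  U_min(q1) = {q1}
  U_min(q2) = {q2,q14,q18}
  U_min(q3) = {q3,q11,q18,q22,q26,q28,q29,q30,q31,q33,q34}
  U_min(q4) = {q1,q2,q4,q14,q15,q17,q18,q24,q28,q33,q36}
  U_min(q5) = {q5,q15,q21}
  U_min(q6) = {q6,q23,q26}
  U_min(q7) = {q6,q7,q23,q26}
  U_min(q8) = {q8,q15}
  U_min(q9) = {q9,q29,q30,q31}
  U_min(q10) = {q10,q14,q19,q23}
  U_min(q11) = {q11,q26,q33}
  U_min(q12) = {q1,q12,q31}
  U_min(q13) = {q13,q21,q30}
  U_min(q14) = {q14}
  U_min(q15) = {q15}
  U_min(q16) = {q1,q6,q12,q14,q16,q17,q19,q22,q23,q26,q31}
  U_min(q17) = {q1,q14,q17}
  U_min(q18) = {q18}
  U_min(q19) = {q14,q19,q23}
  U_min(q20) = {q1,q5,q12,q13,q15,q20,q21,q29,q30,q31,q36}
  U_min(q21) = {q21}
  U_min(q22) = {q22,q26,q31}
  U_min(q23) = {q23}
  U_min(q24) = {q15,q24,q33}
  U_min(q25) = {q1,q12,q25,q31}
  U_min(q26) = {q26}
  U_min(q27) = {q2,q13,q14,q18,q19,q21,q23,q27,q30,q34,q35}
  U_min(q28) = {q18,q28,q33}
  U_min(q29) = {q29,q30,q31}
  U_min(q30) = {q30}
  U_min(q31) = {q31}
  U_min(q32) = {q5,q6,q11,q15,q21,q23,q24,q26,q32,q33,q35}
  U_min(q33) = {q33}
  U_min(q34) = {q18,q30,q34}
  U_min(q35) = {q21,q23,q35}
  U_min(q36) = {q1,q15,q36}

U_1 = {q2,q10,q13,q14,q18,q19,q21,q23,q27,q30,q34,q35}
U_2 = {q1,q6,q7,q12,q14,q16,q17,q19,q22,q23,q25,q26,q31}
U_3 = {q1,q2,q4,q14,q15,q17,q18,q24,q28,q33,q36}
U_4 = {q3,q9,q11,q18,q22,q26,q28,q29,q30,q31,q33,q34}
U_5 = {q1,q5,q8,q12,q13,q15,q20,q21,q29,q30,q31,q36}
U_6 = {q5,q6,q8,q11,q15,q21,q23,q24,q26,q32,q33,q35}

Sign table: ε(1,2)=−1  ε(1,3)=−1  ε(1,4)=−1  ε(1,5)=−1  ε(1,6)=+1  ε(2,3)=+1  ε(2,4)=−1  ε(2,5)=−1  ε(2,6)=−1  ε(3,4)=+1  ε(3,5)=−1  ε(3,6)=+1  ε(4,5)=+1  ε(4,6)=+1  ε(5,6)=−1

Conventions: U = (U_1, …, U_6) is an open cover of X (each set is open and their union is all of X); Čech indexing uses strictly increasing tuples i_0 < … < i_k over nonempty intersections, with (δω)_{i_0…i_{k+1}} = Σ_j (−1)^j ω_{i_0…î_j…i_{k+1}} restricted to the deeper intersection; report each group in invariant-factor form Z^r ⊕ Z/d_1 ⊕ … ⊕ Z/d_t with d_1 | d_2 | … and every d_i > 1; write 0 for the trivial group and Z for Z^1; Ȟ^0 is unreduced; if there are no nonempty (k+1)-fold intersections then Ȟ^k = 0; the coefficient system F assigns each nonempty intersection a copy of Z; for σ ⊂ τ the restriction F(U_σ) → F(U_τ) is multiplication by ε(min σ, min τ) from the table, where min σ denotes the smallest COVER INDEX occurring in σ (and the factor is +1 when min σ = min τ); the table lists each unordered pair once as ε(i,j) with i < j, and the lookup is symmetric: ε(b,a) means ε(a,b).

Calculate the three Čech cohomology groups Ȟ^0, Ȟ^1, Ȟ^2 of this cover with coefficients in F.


Ȟ^0 ≅ 0; Ȟ^1 ≅ Z/2; Ȟ^2 ≅ Z

intersection data:
  U12={q14,q19,q23} U13={q2,q14,q18} U14={q18,q30,q34} U15={q13,q21,q30} U16={q21,q23,q35} U23={q1,q14,q17} U24={q22,q26,q31} U25={q1,q12,q31} U26={q6,q23,q26} U34={q18,q28,q33} U35={q1,q15,q36} U36={q15,q24,q33} U45={q29,q30,q31} U46={q11,q26,q33} U56={q5,q8,q15,q21}
  U123={q14} U126={q23} U134={q18} U145={q30} U156={q21} U235={q1} U245={q31} U246={q26} U346={q33} U356={q15}
C dims 6,15,10; δ0: rk 6, SNF 1^5·2; δ1: rk 9, SNF 1^9
Ȟ^0 = (6 − 6) − 0 = 0, so Ȟ^0 ≅ 0
Ȟ^1 = (15 − 9) − 6 = 0 plus torsion [2], so Ȟ^1 ≅ Z/2
Ȟ^2 = (10 − 0) − 9 = 1, so Ȟ^2 ≅ Z


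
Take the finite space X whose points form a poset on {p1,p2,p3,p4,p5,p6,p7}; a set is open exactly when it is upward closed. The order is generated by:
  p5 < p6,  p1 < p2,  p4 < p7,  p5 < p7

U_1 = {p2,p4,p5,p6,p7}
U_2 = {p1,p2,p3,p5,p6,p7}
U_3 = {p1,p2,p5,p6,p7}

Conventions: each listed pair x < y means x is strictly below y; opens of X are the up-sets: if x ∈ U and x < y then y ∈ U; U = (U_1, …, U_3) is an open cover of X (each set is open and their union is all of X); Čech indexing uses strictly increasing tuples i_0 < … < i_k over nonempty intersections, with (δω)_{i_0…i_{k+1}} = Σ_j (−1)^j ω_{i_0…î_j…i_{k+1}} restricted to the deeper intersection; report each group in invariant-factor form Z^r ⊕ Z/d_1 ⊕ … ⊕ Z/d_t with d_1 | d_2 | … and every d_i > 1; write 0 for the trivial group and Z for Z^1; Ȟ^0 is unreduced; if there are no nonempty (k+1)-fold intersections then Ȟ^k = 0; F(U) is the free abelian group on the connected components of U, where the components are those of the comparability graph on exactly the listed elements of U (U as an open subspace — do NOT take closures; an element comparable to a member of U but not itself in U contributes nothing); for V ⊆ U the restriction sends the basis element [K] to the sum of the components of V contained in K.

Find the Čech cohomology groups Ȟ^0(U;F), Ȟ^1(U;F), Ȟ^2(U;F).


Ȟ^0(U;F) ≅ Z^3; Ȟ^1(U;F) ≅ 0; Ȟ^2(U;F) ≅ 0

intersection data:
  U12={p2,p5,p6,p7} U13={p2,p5,p6,p7} U23={p1,p2,p5,p6,p7}
  U123={p2,p5,p6,p7}
components per intersection:
  U1: {p2} {p4,p5,p6,p7}
  U2: {p1,p2} {p3} {p5,p6,p7}
  U3: {p1,p2} {p5,p6,p7}
  U12: {p2} {p5,p6,p7}
  U13: {p2} {p5,p6,p7}
  U23: {p1,p2} {p5,p6,p7}
  U123: {p2} {p5,p6,p7}
C dims 7,6,2; δ0: rk 4, SNF 1^4; δ1: rk 2, SNF 1^2
Ȟ^0 = (7 − 4) − 0 = 3, so Ȟ^0 ≅ Z^3
Ȟ^1 = (6 − 2) − 4 = 0, so Ȟ^1 ≅ 0
Ȟ^2 = (2 − 0) − 2 = 0, so Ȟ^2 ≅ 0


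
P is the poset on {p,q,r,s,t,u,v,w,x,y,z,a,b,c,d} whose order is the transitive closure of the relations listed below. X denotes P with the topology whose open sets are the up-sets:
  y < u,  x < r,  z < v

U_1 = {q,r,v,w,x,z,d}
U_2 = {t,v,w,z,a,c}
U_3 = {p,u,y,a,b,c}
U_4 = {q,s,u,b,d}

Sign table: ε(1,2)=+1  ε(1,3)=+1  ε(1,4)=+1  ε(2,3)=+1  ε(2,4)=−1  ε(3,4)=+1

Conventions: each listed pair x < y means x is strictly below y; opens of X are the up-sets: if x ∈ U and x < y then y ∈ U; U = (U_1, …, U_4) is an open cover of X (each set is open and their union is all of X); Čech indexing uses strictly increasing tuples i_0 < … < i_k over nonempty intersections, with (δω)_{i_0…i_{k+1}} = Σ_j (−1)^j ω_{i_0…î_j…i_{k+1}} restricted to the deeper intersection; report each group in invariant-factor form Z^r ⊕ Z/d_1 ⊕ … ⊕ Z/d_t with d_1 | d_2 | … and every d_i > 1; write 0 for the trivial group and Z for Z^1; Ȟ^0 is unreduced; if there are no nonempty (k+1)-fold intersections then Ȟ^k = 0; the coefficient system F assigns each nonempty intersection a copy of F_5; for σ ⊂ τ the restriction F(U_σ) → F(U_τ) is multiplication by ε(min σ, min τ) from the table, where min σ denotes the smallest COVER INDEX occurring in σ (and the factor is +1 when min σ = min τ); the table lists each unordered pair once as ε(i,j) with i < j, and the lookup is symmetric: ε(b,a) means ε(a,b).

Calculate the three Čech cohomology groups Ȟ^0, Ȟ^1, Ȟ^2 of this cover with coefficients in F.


nonempty overlaps:
  U12={v,w,z} U14={q,d} U23={a,c} U34={u,b}
C dims 4,4; δ0: rk_F5 3
degree 0: 4−3−0 = 1 → Ȟ^0 ≅ Z/5
degree 1: 4−0−3 = 1 → Ȟ^1 ≅ Z/5
degree 2: 0−0−0 = 0 → Ȟ^2 ≅ 0

Ȟ^0 = Z/5; Ȟ^1 = Z/5; Ȟ^2 = 0


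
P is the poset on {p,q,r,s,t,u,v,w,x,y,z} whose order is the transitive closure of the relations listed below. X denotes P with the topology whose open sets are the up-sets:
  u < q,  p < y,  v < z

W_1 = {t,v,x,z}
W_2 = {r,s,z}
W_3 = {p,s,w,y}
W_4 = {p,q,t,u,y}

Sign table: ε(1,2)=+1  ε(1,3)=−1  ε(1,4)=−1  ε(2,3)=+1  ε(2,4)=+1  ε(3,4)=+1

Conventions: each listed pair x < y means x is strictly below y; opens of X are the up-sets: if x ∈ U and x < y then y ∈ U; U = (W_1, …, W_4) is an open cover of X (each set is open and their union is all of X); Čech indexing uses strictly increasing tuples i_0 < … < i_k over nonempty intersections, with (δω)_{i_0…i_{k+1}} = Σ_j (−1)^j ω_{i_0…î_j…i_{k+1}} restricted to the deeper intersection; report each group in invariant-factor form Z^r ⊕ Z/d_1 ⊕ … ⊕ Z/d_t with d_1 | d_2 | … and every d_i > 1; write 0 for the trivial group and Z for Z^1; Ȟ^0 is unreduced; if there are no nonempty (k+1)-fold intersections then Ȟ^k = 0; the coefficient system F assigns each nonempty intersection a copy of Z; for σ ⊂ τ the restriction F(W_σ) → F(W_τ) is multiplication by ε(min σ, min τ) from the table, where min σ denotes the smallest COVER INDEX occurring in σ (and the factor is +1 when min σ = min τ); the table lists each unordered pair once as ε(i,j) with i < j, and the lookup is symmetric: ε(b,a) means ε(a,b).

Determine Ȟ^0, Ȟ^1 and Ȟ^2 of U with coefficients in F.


Ȟ^0 = 0; Ȟ^1 = Z/2; Ȟ^2 = 0

nonempty overlaps:
  W12={z} W14={t} W23={s} W34={p,y}
C dims 4,4; δ0: rk 4, SNF 1^3·2
degree 0: 4−4−0 = 0 → Ȟ^0 ≅ 0
degree 1: 4−0−4 = 0 plus torsion [2] → Ȟ^1 ≅ Z/2
degree 2: 0−0−0 = 0 → Ȟ^2 ≅ 0


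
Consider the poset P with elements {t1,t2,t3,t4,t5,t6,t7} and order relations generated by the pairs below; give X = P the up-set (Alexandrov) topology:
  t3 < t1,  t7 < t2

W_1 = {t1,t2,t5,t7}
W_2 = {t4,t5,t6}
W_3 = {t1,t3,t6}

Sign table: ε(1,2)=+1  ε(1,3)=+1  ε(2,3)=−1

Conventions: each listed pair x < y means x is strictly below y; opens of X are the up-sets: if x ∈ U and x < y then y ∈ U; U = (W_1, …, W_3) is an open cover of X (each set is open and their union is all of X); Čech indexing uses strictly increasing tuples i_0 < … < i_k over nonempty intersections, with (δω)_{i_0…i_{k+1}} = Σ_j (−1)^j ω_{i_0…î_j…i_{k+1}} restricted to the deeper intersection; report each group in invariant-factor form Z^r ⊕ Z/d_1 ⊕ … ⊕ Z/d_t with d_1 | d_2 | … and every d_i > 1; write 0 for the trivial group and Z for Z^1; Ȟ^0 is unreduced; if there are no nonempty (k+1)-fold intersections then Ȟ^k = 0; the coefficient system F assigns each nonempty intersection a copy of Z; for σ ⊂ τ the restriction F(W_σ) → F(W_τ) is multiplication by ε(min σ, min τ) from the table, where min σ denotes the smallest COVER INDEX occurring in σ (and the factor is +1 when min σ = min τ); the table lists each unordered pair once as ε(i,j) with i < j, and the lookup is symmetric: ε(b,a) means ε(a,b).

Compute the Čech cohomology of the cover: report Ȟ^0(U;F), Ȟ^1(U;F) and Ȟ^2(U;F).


nonempty intersections:
  W12={t5} W13={t1} W23={t6}
C dims 3,3; δ0: rk 3, SNF 1^2·2
Ȟ^0: (3−3)−0=0 ⇒ 0
Ȟ^1: (3−0)−3=0 plus torsion [2] ⇒ Z/2
Ȟ^2: (0−0)−0=0 ⇒ 0

Ȟ^0(U;F) ≅ 0, Ȟ^1(U;F) ≅ Z/2, Ȟ^2(U;F) ≅ 0


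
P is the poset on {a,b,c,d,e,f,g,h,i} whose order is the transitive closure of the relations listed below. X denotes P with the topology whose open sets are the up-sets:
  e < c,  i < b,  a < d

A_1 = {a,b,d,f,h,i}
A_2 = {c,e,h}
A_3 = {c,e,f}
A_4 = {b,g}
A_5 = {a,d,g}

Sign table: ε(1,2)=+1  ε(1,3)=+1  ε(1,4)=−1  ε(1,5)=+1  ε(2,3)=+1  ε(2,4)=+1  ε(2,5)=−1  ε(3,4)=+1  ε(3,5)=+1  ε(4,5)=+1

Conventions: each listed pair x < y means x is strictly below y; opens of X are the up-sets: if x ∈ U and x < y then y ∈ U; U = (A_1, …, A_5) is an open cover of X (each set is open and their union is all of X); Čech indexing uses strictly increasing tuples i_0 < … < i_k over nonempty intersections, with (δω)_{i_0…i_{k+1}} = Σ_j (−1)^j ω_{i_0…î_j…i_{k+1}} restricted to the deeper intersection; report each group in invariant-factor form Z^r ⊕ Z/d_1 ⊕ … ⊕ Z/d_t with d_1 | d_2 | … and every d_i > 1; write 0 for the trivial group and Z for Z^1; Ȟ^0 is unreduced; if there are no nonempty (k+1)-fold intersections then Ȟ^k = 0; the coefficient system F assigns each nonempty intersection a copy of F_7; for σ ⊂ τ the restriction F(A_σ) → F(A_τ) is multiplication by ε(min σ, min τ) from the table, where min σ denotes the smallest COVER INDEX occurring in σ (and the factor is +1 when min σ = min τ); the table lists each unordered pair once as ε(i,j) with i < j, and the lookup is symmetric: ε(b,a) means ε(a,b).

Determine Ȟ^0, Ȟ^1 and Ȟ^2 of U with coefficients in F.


cover nerve:
  A12={h} A13={f} A14={b} A15={a,d} A23={c,e} A45={g}
C dims 5,6; δ0: rk_F7 5
Ȟ^0: (5−5)−0=0 ⇒ 0
Ȟ^1: (6−0)−5=1 ⇒ Z/7
Ȟ^2: (0−0)−0=0 ⇒ 0

Ȟ^0 = 0; Ȟ^1 = Z/7; Ȟ^2 = 0


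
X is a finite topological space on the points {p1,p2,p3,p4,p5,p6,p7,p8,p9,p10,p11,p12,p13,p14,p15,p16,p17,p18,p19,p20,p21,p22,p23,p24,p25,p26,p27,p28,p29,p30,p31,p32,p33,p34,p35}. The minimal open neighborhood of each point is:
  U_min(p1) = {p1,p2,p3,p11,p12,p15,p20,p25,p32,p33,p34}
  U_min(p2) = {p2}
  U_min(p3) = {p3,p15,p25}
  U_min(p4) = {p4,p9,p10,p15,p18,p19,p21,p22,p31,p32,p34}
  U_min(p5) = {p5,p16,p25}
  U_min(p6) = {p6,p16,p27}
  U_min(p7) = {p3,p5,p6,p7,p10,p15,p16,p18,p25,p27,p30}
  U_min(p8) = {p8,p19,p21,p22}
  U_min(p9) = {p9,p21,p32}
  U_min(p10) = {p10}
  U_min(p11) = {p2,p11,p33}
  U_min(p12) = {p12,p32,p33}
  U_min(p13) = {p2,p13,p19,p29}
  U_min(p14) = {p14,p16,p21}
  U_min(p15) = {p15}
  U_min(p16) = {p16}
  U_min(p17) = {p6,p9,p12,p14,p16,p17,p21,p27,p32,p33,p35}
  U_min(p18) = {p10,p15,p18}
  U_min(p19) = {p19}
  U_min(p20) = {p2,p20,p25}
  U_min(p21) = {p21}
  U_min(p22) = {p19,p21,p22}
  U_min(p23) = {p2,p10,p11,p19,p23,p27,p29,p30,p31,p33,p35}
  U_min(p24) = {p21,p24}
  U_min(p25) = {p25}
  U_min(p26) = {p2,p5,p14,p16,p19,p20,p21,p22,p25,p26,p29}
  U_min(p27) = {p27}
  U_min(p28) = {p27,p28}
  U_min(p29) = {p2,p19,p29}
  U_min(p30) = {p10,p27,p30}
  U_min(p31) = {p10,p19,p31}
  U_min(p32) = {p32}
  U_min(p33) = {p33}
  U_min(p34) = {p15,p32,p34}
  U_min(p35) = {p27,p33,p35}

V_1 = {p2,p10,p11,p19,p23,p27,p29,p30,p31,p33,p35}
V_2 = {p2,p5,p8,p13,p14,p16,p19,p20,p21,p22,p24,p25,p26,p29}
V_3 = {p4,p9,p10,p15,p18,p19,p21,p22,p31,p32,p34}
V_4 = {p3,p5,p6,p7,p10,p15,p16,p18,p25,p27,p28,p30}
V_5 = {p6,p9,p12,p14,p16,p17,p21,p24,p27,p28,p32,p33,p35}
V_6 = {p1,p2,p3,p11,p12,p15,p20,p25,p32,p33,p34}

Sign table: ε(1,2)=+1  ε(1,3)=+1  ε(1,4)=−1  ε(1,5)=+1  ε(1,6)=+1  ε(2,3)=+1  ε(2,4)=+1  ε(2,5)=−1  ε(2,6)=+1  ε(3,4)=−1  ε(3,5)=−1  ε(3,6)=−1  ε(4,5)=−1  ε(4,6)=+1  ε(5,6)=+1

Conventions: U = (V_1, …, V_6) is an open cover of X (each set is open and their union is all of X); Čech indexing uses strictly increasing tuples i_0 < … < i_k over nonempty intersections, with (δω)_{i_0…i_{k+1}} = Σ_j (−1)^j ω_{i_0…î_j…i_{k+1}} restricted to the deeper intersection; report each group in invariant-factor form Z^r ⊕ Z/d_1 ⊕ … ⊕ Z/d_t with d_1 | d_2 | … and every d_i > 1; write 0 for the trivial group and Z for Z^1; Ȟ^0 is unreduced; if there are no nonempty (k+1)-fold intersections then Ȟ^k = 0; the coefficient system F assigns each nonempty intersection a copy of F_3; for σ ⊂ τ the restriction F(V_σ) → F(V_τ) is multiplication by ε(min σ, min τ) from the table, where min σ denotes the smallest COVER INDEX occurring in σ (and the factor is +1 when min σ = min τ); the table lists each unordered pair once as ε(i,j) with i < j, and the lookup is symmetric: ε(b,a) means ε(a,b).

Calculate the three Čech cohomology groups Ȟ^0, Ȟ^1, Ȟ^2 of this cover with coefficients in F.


Ȟ^0 = 0, Ȟ^1 = 0 and Ȟ^2 = Z/3

nerve simplices:
  V12={p2,p19,p29} V13={p10,p19,p31} V14={p10,p27,p30} V15={p27,p33,p35} V16={p2,p11,p33} V23={p19,p21,p22} V24={p5,p16,p25} V25={p14,p16,p21,p24} V26={p2,p20,p25} V34={p10,p15,p18} V35={p9,p21,p32} V36={p15,p32,p34} V45={p6,p16,p27,p28} V46={p3,p15,p25} V56={p12,p32,p33}
  V123={p19} V126={p2} V134={p10} V145={p27} V156={p33} V235={p21} V245={p16} V246={p25} V346={p15} V356={p32}
C dims 6,15,10; δ0: rk_F3 6; δ1: rk_F3 9
degree 0: 6−6−0 = 0 → Ȟ^0 ≅ 0
degree 1: 15−9−6 = 0 → Ȟ^1 ≅ 0
degree 2: 10−0−9 = 1 → Ȟ^2 ≅ Z/3


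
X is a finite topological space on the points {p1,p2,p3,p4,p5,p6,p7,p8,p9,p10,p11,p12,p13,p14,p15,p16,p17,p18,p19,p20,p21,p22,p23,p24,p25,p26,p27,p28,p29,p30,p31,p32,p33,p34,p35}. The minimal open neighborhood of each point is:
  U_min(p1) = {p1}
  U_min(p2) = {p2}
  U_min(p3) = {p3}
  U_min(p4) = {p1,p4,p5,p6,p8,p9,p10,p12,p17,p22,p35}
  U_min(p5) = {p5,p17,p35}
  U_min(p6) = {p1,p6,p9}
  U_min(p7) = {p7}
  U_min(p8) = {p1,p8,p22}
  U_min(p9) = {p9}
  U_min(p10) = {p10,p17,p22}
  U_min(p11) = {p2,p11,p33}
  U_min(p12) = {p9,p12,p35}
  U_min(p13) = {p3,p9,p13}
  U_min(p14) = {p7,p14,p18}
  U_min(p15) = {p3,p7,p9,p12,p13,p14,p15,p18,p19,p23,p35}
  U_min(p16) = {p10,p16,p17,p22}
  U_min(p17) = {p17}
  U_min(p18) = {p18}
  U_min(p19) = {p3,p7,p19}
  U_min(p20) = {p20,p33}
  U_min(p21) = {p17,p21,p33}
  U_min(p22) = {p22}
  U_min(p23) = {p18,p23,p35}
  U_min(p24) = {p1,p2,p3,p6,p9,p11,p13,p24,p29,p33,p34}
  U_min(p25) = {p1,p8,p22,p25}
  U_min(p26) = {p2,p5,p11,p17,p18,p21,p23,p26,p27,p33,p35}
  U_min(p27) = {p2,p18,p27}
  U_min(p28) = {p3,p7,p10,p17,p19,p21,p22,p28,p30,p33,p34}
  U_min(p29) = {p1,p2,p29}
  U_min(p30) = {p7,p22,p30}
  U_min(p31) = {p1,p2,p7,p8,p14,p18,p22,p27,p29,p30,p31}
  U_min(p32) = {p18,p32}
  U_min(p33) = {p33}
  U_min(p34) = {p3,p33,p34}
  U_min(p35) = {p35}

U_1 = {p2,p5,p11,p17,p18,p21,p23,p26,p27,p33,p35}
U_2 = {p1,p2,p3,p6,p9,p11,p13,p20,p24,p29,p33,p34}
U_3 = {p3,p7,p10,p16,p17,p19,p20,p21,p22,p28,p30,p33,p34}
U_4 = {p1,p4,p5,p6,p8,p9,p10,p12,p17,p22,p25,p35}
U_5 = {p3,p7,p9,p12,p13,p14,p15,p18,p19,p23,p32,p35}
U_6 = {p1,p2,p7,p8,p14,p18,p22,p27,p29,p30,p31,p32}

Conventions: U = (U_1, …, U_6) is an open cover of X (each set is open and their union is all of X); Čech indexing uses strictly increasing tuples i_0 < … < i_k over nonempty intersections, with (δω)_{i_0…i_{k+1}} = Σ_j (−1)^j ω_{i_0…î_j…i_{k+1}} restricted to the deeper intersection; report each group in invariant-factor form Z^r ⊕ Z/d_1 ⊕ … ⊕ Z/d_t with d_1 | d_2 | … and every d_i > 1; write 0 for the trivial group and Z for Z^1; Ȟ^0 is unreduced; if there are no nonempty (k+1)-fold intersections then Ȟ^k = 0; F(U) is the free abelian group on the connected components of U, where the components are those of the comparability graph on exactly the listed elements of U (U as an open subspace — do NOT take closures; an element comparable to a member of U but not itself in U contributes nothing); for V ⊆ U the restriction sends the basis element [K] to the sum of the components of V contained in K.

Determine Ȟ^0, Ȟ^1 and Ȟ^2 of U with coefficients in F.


Ȟ^0 ≅ Z, Ȟ^1 ≅ 0 and Ȟ^2 ≅ Z/2

nerve simplices:
  U12={p2,p11,p33} U13={p17,p21,p33} U14={p5,p17,p35} U15={p18,p23,p35} U16={p2,p18,p27} U23={p3,p20,p33,p34} U24={p1,p6,p9} U25={p3,p9,p13} U26={p1,p2,p29} U34={p10,p17,p22} U35={p3,p7,p19} U36={p7,p22,p30} U45={p9,p12,p35} U46={p1,p8,p22} U56={p7,p14,p18,p32}
  U123={p33} U126={p2} U134={p17} U145={p35} U156={p18} U235={p3} U245={p9} U246={p1} U346={p22} U356={p7}
components per intersection:
  U1: {p2,p5,p11,p17,p18,p21,p23,p26,p27,p33,p35}
  U2: {p1,p2,p3,p6,p9,p11,p13,p20,p24,p29,p33,p34}
  U3: {p3,p7,p10,p16,p17,p19,p20,p21,p22,p28,p30,p33,p34}
  U4: {p1,p4,p5,p6,p8,p9,p10,p12,p17,p22,p25,p35}
  U5: {p3,p7,p9,p12,p13,p14,p15,p18,p19,p23,p32,p35}
  U6: {p1,p2,p7,p8,p14,p18,p22,p27,p29,p30,p31,p32}
  U12: {p2,p11,p33}
  U13: {p17,p21,p33}
  U14: {p5,p17,p35}
  U15: {p18,p23,p35}
  U16: {p2,p18,p27}
  U23: {p3,p20,p33,p34}
  U24: {p1,p6,p9}
  U25: {p3,p9,p13}
  U26: {p1,p2,p29}
  U34: {p10,p17,p22}
  U35: {p3,p7,p19}
  U36: {p7,p22,p30}
  U45: {p9,p12,p35}
  U46: {p1,p8,p22}
  U56: {p7,p14,p18,p32}
  U123: {p33}
  U126: {p2}
  U134: {p17}
  U145: {p35}
  U156: {p18}
  U235: {p3}
  U245: {p9}
  U246: {p1}
  U346: {p22}
  U356: {p7}
C dims 6,15,10; δ0: rk 5, SNF 1^5; δ1: rk 10, SNF 1^9·2
degree 0: 6−5−0 = 1 → Ȟ^0 ≅ Z
degree 1: 15−10−5 = 0 → Ȟ^1 ≅ 0
degree 2: 10−0−10 = 0 plus torsion [2] → Ȟ^2 ≅ Z/2


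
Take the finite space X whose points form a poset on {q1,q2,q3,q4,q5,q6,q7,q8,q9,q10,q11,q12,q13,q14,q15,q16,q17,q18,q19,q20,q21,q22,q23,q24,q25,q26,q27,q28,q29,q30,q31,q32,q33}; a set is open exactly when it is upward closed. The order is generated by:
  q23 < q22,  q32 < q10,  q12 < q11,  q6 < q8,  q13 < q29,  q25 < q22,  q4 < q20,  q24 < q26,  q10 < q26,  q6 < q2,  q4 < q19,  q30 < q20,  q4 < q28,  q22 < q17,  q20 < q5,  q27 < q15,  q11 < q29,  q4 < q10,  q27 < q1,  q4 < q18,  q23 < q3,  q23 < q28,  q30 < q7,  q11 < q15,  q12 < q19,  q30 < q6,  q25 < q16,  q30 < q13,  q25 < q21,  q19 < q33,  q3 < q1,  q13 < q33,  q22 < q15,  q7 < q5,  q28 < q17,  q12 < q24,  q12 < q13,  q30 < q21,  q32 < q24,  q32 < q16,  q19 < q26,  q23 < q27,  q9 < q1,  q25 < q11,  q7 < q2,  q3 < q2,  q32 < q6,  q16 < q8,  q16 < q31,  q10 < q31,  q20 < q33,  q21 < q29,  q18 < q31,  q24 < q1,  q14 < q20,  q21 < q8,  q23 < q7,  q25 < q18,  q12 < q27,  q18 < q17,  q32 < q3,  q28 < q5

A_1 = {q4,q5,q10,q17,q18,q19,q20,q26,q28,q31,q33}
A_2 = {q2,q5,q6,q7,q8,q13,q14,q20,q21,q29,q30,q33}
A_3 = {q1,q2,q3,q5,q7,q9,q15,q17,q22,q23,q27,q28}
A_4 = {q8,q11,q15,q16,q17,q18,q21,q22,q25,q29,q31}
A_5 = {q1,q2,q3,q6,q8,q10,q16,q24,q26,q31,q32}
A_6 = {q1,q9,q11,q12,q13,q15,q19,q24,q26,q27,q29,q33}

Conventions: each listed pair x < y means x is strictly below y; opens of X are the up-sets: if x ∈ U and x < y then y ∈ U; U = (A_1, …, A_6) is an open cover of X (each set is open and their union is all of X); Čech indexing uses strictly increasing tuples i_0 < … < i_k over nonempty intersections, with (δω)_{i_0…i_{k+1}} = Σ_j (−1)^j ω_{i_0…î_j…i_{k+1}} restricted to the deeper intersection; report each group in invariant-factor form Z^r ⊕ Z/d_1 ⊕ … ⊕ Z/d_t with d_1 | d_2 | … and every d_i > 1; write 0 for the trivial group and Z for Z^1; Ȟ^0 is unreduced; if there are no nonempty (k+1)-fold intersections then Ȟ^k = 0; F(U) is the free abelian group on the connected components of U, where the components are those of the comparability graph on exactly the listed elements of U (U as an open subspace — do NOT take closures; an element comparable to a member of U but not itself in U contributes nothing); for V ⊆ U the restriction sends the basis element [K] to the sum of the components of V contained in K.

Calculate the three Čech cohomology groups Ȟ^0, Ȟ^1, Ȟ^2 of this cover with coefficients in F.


Ȟ^0 = Z; Ȟ^1 = 0; Ȟ^2 = Z/2

intersection data:
  A12={q5,q20,q33} A13={q5,q17,q28} A14={q17,q18,q31} A15={q10,q26,q31} A16={q19,q26,q33} A23={q2,q5,q7} A24={q8,q21,q29} A25={q2,q6,q8} A26={q13,q29,q33} A34={q15,q17,q22} A35={q1,q2,q3} A36={q1,q9,q15,q27} A45={q8,q16,q31} A46={q11,q15,q29} A56={q1,q24,q26}
  A123={q5} A126={q33} A134={q17} A145={q31} A156={q26} A235={q2} A245={q8} A246={q29} A346={q15} A356={q1}
components per intersection:
  A1: {q4,q5,q10,q17,q18,q19,q20,q26,q28,q31,q33}
  A2: {q2,q5,q6,q7,q8,q13,q14,q20,q21,q29,q30,q33}
  A3: {q1,q2,q3,q5,q7,q9,q15,q17,q22,q23,q27,q28}
  A4: {q8,q11,q15,q16,q17,q18,q21,q22,q25,q29,q31}
  A5: {q1,q2,q3,q6,q8,q10,q16,q24,q26,q31,q32}
  A6: {q1,q9,q11,q12,q13,q15,q19,q24,q26,q27,q29,q33}
  A12: {q5,q20,q33}
  A13: {q5,q17,q28}
  A14: {q17,q18,q31}
  A15: {q10,q26,q31}
  A16: {q19,q26,q33}
  A23: {q2,q5,q7}
  A24: {q8,q21,q29}
  A25: {q2,q6,q8}
  A26: {q13,q29,q33}
  A34: {q15,q17,q22}
  A35: {q1,q2,q3}
  A36: {q1,q9,q15,q27}
  A45: {q8,q16,q31}
  A46: {q11,q15,q29}
  A56: {q1,q24,q26}
  A123: {q5}
  A126: {q33}
  A134: {q17}
  A145: {q31}
  A156: {q26}
  A235: {q2}
  A245: {q8}
  A246: {q29}
  A346: {q15}
  A356: {q1}
C dims 6,15,10; δ0: rk 5, SNF 1^5; δ1: rk 10, SNF 1^9·2
Ȟ^0 = (6 − 5) − 0 = 1, so Ȟ^0 ≅ Z
Ȟ^1 = (15 − 10) − 5 = 0, so Ȟ^1 ≅ 0
Ȟ^2 = (10 − 0) − 10 = 0 plus torsion [2], so Ȟ^2 ≅ Z/2


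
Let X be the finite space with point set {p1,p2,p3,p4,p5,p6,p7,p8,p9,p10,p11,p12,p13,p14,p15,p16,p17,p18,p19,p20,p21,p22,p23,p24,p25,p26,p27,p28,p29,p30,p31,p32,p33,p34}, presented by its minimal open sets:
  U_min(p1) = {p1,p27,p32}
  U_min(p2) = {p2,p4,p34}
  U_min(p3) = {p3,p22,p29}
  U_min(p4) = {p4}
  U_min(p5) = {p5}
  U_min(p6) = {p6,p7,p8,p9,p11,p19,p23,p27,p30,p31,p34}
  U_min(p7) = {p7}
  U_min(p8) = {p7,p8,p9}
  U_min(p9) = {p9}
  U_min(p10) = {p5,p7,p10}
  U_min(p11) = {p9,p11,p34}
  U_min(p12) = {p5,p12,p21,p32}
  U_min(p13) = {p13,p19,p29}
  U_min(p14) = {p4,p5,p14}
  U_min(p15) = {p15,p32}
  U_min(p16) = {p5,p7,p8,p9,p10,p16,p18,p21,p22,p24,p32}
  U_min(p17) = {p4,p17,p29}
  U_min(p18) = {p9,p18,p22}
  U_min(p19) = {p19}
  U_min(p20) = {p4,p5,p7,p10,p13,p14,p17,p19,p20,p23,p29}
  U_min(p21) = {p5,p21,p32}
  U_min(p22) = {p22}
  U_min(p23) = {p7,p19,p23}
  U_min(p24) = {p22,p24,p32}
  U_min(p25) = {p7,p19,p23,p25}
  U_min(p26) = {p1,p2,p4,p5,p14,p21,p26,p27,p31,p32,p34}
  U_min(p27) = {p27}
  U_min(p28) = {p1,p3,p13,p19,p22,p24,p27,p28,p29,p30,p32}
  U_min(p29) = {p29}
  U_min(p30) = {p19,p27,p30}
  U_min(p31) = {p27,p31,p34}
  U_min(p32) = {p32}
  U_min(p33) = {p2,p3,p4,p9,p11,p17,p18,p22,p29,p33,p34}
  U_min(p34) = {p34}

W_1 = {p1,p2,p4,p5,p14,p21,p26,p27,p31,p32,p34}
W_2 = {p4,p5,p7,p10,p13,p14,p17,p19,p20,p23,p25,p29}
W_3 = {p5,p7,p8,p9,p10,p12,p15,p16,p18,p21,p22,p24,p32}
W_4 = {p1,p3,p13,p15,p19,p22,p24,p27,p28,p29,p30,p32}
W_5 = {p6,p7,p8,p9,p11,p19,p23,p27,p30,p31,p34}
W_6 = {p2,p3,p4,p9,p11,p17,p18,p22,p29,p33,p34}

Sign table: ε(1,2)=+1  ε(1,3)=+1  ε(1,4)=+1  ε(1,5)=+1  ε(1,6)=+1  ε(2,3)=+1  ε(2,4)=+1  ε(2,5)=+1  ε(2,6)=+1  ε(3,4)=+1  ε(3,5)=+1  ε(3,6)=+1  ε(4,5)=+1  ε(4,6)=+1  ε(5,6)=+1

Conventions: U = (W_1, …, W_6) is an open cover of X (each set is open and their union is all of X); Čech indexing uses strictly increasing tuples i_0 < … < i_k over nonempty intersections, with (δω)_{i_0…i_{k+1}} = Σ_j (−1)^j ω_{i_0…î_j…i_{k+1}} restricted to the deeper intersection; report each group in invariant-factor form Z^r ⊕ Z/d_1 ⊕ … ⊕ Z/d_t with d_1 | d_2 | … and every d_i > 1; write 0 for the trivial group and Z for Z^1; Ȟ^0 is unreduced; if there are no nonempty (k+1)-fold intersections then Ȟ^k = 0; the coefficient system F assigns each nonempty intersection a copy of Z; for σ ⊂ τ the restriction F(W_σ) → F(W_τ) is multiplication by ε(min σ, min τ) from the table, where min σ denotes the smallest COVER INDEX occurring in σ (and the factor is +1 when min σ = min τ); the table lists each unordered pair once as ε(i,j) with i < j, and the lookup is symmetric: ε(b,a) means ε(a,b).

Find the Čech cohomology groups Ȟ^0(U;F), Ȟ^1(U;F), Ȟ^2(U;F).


Ȟ^0(U;F) ≅ Z, Ȟ^1(U;F) ≅ 0 and Ȟ^2(U;F) ≅ Z/2

nerve simplices:
  W12={p4,p5,p14} W13={p5,p21,p32} W14={p1,p27,p32} W15={p27,p31,p34} W16={p2,p4,p34} W23={p5,p7,p10} W24={p13,p19,p29} W25={p7,p19,p23} W26={p4,p17,p29} W34={p15,p22,p24,p32} W35={p7,p8,p9} W36={p9,p18,p22} W45={p19,p27,p30} W46={p3,p22,p29} W56={p9,p11,p34}
  W123={p5} W126={p4} W134={p32} W145={p27} W156={p34} W235={p7} W245={p19} W246={p29} W346={p22} W356={p9}
C dims 6,15,10; δ0: rk 5, SNF 1^5; δ1: rk 10, SNF 1^9·2
degree 0: 6−5−0 = 1 → Ȟ^0 ≅ Z
degree 1: 15−10−5 = 0 → Ȟ^1 ≅ 0
degree 2: 10−0−10 = 0 plus torsion [2] → Ȟ^2 ≅ Z/2


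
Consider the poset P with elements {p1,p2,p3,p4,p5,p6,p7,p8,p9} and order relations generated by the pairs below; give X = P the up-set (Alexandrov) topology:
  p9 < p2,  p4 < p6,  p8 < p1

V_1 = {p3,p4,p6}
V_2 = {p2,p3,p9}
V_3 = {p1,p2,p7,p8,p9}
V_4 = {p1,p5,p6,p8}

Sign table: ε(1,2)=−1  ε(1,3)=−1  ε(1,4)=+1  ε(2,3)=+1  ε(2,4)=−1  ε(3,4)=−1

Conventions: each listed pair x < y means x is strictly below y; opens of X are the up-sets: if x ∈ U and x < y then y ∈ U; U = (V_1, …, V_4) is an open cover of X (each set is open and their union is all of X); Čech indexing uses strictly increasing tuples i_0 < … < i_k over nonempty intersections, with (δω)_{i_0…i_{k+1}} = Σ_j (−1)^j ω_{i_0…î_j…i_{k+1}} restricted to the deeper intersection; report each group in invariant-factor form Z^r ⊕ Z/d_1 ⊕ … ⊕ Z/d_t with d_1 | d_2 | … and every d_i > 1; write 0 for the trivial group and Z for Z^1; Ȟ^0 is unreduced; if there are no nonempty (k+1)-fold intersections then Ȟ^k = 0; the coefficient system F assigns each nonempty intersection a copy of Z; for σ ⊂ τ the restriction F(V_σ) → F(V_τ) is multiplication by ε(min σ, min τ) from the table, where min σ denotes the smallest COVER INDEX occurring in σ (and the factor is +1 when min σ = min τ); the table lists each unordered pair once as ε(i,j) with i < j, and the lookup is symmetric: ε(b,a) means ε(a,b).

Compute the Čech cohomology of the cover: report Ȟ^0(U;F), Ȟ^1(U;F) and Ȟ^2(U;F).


Ȟ^0 = Z, Ȟ^1 = Z and Ȟ^2 = 0

intersection data:
  V12={p3} V14={p6} V23={p2,p9} V34={p1,p8}
C dims 4,4; δ0: rk 3, SNF 1^3
Ȟ^0 = (4 − 3) − 0 = 1, so Ȟ^0 ≅ Z
Ȟ^1 = (4 − 0) − 3 = 1, so Ȟ^1 ≅ Z
Ȟ^2 = (0 − 0) − 0 = 0, so Ȟ^2 ≅ 0


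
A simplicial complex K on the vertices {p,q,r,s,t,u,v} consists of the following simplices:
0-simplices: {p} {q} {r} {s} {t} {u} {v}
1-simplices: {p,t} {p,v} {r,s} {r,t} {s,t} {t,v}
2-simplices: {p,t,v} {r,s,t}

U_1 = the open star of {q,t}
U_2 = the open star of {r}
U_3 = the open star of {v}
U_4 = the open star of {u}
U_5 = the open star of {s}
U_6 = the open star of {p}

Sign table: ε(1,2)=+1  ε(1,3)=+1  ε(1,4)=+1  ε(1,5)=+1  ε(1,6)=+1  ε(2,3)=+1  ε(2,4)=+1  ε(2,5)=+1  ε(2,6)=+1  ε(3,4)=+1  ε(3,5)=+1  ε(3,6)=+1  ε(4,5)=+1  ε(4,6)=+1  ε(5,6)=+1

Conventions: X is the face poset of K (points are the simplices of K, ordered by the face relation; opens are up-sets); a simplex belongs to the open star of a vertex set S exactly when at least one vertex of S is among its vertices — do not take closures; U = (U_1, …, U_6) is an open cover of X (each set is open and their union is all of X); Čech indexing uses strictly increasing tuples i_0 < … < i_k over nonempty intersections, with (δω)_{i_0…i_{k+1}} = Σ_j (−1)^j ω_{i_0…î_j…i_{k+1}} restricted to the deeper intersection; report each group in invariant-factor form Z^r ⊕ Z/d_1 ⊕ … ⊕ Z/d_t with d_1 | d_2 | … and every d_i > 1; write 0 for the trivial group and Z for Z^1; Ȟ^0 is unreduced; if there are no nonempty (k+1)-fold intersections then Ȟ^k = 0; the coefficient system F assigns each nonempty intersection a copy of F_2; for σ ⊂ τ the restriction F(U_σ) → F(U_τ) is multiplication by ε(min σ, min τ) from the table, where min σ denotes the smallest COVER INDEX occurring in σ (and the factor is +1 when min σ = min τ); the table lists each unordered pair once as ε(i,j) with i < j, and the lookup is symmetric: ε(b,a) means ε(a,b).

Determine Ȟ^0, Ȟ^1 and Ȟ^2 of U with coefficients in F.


nonempty overlaps:
  U1={{q},{t},{p,t},{r,t},{s,t},{t,v},{p,t,v},{r,s,t}} U2={{r},{r,s},{r,t},{r,s,t}} U3={{v},{p,v},{t,v},{p,t,v}} U4={{u}} U5={{s},{r,s},{s,t},{r,s,t}} U6={{p},{p,t},{p,v},{p,t,v}}
  U12={{r,t},{r,s,t}} U13={{t,v},{p,t,v}} U15={{s,t},{r,s,t}} U16={{p,t},{p,t,v}} U25={{r,s},{r,s,t}} U36={{p,v},{p,t,v}}
  U125={{r,s,t}} U136={{p,t,v}}
C dims 6,6,2; δ0: rk_F2 4; δ1: rk_F2 2
degree 0: 6−4−0 = 2 → Ȟ^0 ≅ Z/2 ⊕ Z/2
degree 1: 6−2−4 = 0 → Ȟ^1 ≅ 0
degree 2: 2−0−2 = 0 → Ȟ^2 ≅ 0

Ȟ^0 = Z/2 ⊕ Z/2,  Ȟ^1 = 0,  Ȟ^2 = 0


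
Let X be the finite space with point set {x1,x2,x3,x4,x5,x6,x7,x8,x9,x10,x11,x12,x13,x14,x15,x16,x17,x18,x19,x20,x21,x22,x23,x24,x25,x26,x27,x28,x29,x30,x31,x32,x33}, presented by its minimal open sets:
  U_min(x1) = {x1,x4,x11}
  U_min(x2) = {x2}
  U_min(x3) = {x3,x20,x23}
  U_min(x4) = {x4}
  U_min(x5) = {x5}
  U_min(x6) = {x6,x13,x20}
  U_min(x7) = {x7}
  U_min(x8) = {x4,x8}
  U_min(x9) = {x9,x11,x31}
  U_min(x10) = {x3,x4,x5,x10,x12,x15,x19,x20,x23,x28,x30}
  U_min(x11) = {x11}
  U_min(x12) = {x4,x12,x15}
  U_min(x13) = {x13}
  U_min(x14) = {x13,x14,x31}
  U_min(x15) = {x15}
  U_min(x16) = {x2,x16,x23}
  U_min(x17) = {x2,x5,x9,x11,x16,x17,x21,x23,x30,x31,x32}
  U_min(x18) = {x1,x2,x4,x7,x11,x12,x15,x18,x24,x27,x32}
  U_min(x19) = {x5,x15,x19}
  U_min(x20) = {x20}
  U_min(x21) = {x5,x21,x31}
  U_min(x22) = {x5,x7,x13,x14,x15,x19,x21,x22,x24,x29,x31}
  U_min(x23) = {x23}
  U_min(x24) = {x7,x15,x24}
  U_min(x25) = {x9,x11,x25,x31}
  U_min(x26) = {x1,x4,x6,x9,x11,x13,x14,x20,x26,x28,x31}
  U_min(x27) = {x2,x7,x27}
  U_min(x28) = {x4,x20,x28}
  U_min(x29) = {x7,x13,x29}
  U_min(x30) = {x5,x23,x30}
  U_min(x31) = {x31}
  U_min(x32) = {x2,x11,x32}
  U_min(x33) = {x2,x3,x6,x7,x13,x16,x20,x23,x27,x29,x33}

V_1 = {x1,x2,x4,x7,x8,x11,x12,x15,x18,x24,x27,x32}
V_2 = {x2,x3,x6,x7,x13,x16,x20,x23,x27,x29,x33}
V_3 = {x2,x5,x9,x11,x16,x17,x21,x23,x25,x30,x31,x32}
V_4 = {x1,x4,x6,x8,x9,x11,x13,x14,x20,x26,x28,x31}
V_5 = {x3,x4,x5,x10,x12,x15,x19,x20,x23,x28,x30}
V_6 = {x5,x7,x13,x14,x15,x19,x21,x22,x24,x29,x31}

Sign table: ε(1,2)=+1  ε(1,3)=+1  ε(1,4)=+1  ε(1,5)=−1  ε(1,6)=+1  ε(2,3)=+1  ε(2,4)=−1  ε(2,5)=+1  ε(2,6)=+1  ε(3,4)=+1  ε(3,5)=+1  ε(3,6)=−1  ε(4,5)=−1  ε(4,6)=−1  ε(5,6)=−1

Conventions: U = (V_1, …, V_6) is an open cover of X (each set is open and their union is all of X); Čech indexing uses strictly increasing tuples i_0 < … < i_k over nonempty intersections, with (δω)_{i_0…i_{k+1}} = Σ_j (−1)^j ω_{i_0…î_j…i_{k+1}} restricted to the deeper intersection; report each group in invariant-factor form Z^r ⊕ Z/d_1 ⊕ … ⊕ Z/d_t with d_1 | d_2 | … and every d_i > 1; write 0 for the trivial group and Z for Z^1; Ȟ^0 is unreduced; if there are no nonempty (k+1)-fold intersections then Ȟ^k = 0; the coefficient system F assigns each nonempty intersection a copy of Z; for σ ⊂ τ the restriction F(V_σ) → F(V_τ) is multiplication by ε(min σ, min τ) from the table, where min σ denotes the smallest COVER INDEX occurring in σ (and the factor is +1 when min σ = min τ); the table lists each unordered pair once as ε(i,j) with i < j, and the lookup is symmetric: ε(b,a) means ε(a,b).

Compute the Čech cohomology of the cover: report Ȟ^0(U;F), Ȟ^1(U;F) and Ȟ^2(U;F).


Ȟ^0 ≅ 0,  Ȟ^1 ≅ Z/2,  Ȟ^2 ≅ Z

nerve of the cover:
  V12={x2,x7,x27} V13={x2,x11,x32} V14={x1,x4,x8,x11} V15={x4,x12,x15} V16={x7,x15,x24} V23={x2,x16,x23} V24={x6,x13,x20} V25={x3,x20,x23} V26={x7,x13,x29} V34={x9,x11,x31} V35={x5,x23,x30} V36={x5,x21,x31} V45={x4,x20,x28} V46={x13,x14,x31} V56={x5,x15,x19}
  V123={x2} V126={x7} V134={x11} V145={x4} V156={x15} V235={x23} V245={x20} V246={x13} V346={x31} V356={x5}
C dims 6,15,10; δ0: rk 6, SNF 1^5·2; δ1: rk 9, SNF 1^9
Ȟ^0 = (6 − 6) − 0 = 0, so Ȟ^0 ≅ 0
Ȟ^1 = (15 − 9) − 6 = 0 plus torsion [2], so Ȟ^1 ≅ Z/2
Ȟ^2 = (10 − 0) − 9 = 1, so Ȟ^2 ≅ Z


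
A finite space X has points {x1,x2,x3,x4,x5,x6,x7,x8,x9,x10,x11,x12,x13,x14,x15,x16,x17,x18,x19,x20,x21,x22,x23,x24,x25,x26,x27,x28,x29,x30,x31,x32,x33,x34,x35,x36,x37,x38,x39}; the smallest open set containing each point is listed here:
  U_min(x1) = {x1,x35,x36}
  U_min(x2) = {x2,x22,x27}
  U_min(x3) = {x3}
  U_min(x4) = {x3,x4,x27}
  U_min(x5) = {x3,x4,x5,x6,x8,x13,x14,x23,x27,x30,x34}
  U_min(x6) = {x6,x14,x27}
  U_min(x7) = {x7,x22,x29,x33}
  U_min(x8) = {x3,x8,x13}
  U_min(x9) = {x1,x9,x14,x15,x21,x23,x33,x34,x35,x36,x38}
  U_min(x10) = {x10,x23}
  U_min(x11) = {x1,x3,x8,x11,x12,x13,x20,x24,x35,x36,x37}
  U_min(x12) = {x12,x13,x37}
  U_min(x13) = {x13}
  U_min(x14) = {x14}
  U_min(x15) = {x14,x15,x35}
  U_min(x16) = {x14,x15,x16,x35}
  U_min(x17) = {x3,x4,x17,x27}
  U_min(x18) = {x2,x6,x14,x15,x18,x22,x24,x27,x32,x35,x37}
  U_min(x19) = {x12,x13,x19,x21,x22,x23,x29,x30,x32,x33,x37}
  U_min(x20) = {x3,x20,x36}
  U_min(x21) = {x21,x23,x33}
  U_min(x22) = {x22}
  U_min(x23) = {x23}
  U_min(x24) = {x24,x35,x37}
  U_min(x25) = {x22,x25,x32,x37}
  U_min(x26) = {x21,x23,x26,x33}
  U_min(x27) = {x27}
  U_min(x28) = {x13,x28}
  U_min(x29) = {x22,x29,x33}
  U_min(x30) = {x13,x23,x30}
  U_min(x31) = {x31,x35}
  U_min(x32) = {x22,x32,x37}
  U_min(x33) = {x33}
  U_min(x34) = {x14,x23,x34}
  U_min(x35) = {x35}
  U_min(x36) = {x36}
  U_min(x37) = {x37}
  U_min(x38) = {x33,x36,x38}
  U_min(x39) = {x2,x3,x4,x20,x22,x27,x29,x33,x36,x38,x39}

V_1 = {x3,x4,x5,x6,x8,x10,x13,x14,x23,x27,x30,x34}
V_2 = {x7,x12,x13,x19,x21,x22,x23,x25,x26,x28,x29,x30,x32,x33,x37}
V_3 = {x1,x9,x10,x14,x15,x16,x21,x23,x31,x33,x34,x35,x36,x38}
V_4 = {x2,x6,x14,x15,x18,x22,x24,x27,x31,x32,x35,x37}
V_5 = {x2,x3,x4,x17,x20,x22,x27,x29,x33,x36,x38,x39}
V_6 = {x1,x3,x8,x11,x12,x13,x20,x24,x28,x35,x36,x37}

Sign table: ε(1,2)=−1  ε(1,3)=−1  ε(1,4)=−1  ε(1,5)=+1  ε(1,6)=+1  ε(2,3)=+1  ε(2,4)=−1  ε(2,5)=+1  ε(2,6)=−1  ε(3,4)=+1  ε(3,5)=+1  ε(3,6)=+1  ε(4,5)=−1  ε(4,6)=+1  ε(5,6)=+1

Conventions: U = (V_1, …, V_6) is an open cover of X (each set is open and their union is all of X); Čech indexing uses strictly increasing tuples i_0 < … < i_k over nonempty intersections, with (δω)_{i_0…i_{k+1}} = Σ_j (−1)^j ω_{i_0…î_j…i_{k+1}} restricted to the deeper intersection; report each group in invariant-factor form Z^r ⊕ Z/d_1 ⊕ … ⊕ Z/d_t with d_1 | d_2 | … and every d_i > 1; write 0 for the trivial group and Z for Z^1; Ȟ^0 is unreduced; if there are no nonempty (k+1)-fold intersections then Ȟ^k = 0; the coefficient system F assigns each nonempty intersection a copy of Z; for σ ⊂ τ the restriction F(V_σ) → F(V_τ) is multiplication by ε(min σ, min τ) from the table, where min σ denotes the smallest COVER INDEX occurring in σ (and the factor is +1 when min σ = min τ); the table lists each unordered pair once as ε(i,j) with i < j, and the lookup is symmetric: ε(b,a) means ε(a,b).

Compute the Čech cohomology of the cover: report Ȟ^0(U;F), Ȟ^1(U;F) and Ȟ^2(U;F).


Ȟ^0(U;F) ≅ 0, Ȟ^1(U;F) ≅ Z/2, Ȟ^2(U;F) ≅ Z

nerve simplices:
  V12={x13,x23,x30} V13={x10,x14,x23,x34} V14={x6,x14,x27} V15={x3,x4,x27} V16={x3,x8,x13} V23={x21,x23,x33} V24={x22,x32,x37} V25={x22,x29,x33} V26={x12,x13,x28,x37} V34={x14,x15,x31,x35} V35={x33,x36,x38} V36={x1,x35,x36} V45={x2,x22,x27} V46={x24,x35,x37} V56={x3,x20,x36}
  V123={x23} V126={x13} V134={x14} V145={x27} V156={x3} V235={x33} V245={x22} V246={x37} V346={x35} V356={x36}
C dims 6,15,10; δ0: rk 6, SNF 1^5·2; δ1: rk 9, SNF 1^9
degree 0: 6−6−0 = 0 → Ȟ^0 ≅ 0
degree 1: 15−9−6 = 0 plus torsion [2] → Ȟ^1 ≅ Z/2
degree 2: 10−0−9 = 1 → Ȟ^2 ≅ Z
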